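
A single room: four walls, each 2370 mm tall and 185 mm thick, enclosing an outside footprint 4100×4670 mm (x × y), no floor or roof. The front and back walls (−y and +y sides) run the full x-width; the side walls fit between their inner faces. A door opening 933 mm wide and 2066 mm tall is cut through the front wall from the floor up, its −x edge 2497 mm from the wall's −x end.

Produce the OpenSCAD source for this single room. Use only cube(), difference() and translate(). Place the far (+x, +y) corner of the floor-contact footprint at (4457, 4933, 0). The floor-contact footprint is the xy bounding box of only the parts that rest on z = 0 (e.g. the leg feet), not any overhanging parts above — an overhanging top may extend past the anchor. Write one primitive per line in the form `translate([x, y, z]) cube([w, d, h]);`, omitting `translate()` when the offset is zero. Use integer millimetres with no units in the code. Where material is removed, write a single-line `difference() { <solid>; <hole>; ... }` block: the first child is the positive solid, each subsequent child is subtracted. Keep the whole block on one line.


difference() { translate([357, 263, 0]) cube([4100, 185, 2370]); translate([2854, 263, 0]) cube([933, 185, 2066]); }
translate([357, 4748, 0]) cube([4100, 185, 2370]);
translate([357, 448, 0]) cube([185, 4300, 2370]);
translate([4272, 448, 0]) cube([185, 4300, 2370]);


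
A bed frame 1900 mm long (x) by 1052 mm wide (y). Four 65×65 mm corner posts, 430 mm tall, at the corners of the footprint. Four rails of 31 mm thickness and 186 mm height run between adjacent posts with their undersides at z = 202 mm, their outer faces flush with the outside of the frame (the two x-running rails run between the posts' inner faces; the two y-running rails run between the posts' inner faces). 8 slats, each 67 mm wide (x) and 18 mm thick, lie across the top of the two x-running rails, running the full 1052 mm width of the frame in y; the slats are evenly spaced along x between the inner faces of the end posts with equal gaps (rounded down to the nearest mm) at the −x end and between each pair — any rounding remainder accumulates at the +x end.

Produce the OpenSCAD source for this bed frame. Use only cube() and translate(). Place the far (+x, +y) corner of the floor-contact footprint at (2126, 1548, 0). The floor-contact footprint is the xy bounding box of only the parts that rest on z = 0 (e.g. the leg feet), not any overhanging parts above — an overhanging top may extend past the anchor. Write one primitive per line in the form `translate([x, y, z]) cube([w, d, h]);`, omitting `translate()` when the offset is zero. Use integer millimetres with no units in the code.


// slat z = rail_z + rail_h = 202 + 186 = 388
// slat gap = ⌊(1770 − 8·67) / 9⌋ = 137
translate([226, 496, 0]) cube([65, 65, 430]);
translate([226, 1483, 0]) cube([65, 65, 430]);
translate([2061, 496, 0]) cube([65, 65, 430]);
translate([2061, 1483, 0]) cube([65, 65, 430]);
translate([291, 496, 202]) cube([1770, 31, 186]);
translate([291, 1517, 202]) cube([1770, 31, 186]);
translate([226, 561, 202]) cube([31, 922, 186]);
translate([2095, 561, 202]) cube([31, 922, 186]);
translate([428, 496, 388]) cube([67, 1052, 18]);
translate([632, 496, 388]) cube([67, 1052, 18]);
translate([836, 496, 388]) cube([67, 1052, 18]);
translate([1040, 496, 388]) cube([67, 1052, 18]);
translate([1244, 496, 388]) cube([67, 1052, 18]);
translate([1448, 496, 388]) cube([67, 1052, 18]);
translate([1652, 496, 388]) cube([67, 1052, 18]);
translate([1856, 496, 388]) cube([67, 1052, 18]);


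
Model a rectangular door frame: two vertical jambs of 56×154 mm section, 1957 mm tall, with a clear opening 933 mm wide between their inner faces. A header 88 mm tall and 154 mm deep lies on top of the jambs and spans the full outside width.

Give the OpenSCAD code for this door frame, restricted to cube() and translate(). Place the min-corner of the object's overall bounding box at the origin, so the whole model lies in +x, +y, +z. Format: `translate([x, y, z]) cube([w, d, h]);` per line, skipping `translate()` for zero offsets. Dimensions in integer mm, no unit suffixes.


cube([56, 154, 1957]);
translate([989, 0, 0]) cube([56, 154, 1957]);
translate([0, 0, 1957]) cube([1045, 154, 88]);


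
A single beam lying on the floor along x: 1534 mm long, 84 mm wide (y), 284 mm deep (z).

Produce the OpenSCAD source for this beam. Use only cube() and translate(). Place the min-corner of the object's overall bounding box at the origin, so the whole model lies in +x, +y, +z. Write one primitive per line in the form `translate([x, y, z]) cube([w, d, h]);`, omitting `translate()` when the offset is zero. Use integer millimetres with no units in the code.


cube([1534, 84, 284]);


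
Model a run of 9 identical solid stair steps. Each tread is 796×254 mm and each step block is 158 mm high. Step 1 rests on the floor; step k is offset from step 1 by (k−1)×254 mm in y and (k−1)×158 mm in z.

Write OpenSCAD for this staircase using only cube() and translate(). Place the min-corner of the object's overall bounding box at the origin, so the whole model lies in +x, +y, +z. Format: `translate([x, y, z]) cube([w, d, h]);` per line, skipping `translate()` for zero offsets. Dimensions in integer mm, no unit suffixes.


cube([796, 254, 158]);
translate([0, 254, 158]) cube([796, 254, 158]);
translate([0, 508, 316]) cube([796, 254, 158]);
translate([0, 762, 474]) cube([796, 254, 158]);
translate([0, 1016, 632]) cube([796, 254, 158]);
translate([0, 1270, 790]) cube([796, 254, 158]);
translate([0, 1524, 948]) cube([796, 254, 158]);
translate([0, 1778, 1106]) cube([796, 254, 158]);
translate([0, 2032, 1264]) cube([796, 254, 158]);


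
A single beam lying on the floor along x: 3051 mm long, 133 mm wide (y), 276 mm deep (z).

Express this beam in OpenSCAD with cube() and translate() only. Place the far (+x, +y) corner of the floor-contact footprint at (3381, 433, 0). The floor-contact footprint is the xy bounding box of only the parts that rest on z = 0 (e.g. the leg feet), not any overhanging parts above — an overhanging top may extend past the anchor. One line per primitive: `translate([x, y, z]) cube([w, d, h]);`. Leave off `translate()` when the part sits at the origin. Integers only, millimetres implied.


translate([330, 300, 0]) cube([3051, 133, 276]);


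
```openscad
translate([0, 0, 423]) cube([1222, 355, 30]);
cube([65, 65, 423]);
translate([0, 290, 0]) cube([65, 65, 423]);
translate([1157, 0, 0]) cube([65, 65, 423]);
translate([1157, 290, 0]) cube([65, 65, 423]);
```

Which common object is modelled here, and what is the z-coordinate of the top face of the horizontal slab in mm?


A bench. The seat-top height is 453 mm.

A long slab on four corner posts — a bench. The slab sits at z = 423 with thickness 30, so the top is 423 + 30 = 453 mm.


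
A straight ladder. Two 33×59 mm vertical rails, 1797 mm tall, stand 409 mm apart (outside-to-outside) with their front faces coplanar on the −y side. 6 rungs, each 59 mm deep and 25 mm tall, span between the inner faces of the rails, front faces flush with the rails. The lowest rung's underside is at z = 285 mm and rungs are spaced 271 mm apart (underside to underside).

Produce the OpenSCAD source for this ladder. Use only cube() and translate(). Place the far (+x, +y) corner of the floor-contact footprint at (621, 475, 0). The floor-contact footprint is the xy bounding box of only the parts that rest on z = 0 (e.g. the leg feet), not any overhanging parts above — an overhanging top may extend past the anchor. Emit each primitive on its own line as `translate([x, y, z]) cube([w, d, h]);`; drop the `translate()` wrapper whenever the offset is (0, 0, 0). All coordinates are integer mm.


translate([212, 416, 0]) cube([33, 59, 1797]);
translate([588, 416, 0]) cube([33, 59, 1797]);
translate([245, 416, 285]) cube([343, 59, 25]);
translate([245, 416, 556]) cube([343, 59, 25]);
translate([245, 416, 827]) cube([343, 59, 25]);
translate([245, 416, 1098]) cube([343, 59, 25]);
translate([245, 416, 1369]) cube([343, 59, 25]);
translate([245, 416, 1640]) cube([343, 59, 25]);


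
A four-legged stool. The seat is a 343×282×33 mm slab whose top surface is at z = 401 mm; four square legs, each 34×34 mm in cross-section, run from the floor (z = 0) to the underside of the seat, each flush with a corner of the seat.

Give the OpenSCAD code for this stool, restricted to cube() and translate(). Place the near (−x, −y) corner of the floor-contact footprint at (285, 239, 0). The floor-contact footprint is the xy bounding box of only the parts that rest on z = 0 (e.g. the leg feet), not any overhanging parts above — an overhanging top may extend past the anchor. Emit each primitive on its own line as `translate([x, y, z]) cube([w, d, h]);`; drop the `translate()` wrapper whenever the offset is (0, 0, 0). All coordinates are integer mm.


// leg_h = 401 - 33 = 368
translate([285, 239, 368]) cube([343, 282, 33]);
translate([285, 239, 0]) cube([34, 34, 368]);
translate([594, 239, 0]) cube([34, 34, 368]);
translate([285, 487, 0]) cube([34, 34, 368]);
translate([594, 487, 0]) cube([34, 34, 368]);


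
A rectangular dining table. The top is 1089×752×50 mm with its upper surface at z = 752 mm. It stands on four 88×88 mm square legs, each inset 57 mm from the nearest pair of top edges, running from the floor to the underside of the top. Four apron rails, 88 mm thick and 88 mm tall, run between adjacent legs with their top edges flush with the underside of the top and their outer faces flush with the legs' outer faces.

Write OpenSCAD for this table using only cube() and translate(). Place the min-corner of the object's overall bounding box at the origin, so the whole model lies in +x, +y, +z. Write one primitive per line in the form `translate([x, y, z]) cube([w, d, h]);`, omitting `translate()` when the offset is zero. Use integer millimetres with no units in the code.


// leg_h = 752 - 50 = 702
// apron z = 702 - 88 = 614
translate([0, 0, 702]) cube([1089, 752, 50]);
translate([57, 57, 0]) cube([88, 88, 702]);
translate([944, 57, 0]) cube([88, 88, 702]);
translate([57, 607, 0]) cube([88, 88, 702]);
translate([944, 607, 0]) cube([88, 88, 702]);
translate([145, 57, 614]) cube([799, 88, 88]);
translate([145, 607, 614]) cube([799, 88, 88]);
translate([57, 145, 614]) cube([88, 462, 88]);
translate([944, 145, 614]) cube([88, 462, 88]);


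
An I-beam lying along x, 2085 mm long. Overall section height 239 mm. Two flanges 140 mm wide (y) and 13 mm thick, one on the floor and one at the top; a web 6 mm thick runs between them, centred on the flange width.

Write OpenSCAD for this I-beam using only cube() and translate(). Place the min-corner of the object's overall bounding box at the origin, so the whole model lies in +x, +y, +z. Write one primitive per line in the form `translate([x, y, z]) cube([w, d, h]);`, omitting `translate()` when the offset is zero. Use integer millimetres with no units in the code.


cube([2085, 140, 13]);
translate([0, 67, 13]) cube([2085, 6, 213]);
translate([0, 0, 226]) cube([2085, 140, 13]);


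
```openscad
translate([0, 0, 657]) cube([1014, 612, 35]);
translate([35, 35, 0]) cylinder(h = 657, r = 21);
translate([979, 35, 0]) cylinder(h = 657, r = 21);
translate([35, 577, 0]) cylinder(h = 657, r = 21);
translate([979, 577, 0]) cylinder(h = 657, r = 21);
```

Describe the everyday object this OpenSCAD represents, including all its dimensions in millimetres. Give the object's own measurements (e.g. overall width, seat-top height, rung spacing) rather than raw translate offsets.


A rectangular dining table. The top is 1014×612×35 mm with its upper surface at z = 692 mm. It stands on four round legs of 42 mm diameter, each leg's bounding box inset 14 mm from the nearest pair of top edges, running from the floor to the underside of the top.


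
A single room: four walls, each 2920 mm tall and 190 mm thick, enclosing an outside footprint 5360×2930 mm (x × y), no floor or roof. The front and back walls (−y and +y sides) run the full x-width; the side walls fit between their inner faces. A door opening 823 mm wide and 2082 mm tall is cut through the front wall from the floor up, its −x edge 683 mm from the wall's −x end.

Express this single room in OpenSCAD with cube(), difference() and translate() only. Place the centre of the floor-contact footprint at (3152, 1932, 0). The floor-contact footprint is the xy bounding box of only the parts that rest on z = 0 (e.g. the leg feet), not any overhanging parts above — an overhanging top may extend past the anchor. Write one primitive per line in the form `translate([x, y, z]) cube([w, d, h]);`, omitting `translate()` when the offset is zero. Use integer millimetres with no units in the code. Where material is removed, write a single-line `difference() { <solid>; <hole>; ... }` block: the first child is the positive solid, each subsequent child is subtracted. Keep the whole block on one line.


difference() { translate([472, 467, 0]) cube([5360, 190, 2920]); translate([1155, 467, 0]) cube([823, 190, 2082]); }
translate([472, 3207, 0]) cube([5360, 190, 2920]);
translate([472, 657, 0]) cube([190, 2550, 2920]);
translate([5642, 657, 0]) cube([190, 2550, 2920]);


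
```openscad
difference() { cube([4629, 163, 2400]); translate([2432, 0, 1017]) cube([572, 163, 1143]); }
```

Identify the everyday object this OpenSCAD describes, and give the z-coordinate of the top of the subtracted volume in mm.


A wall with a window opening. The window head height is 2160 mm.

A wall with a rectangular opening subtracted — a window. Sill at z = 1017, opening 1143 mm tall, so the head is at 1017 + 1143 = 2160 mm.


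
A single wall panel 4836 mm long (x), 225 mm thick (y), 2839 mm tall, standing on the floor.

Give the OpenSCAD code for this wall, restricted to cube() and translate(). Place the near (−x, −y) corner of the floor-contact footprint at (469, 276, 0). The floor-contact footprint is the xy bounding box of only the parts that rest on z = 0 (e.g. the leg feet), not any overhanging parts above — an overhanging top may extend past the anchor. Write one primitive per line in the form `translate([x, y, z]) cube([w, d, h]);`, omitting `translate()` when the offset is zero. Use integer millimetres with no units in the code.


translate([469, 276, 0]) cube([4836, 225, 2839]);


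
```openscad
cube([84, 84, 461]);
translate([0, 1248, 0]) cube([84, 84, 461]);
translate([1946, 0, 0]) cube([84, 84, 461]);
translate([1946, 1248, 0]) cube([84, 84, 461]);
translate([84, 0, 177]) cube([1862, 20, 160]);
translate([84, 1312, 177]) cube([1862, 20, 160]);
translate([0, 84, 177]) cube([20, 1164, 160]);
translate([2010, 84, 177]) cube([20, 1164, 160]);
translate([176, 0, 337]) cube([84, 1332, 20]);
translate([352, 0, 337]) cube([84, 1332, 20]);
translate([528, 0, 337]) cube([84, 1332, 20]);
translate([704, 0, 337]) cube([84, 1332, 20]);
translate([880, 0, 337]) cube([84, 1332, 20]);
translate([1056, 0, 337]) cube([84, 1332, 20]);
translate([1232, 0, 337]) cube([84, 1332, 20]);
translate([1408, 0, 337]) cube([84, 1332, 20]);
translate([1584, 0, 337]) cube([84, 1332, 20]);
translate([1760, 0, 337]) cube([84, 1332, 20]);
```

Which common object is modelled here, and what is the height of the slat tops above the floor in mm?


A bed frame. The slat-top height is 357 mm.

Four posts, four rails, and a row of slats — a bed frame. Slats sit on the rails at z = 177 + 160 = 337; with slat thickness 20, the top is 357 mm.


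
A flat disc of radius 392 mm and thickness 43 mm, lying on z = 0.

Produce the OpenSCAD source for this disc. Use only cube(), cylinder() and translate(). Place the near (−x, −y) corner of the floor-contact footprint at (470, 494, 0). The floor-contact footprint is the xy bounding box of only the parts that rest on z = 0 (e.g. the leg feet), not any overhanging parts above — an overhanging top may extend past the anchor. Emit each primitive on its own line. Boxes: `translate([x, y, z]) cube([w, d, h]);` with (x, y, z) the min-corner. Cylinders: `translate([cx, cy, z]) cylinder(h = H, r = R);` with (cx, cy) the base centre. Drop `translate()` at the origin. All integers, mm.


translate([862, 886, 0]) cylinder(h = 43, r = 392);


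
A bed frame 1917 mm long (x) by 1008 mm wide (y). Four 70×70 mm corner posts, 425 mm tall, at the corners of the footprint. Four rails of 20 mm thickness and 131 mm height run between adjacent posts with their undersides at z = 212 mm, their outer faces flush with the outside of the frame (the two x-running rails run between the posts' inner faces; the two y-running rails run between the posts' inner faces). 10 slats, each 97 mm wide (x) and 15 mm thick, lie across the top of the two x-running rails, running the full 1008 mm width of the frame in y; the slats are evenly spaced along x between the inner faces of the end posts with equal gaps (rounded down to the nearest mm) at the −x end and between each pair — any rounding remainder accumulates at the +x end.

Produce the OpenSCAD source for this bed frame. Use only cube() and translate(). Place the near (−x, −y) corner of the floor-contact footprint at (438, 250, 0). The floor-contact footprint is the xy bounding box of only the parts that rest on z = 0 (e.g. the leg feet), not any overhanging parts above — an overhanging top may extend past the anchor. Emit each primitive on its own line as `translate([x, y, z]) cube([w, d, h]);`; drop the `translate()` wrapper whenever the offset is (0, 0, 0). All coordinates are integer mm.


translate([438, 250, 0]) cube([70, 70, 425]);
translate([438, 1188, 0]) cube([70, 70, 425]);
translate([2285, 250, 0]) cube([70, 70, 425]);
translate([2285, 1188, 0]) cube([70, 70, 425]);
translate([508, 250, 212]) cube([1777, 20, 131]);
translate([508, 1238, 212]) cube([1777, 20, 131]);
translate([438, 320, 212]) cube([20, 868, 131]);
translate([2335, 320, 212]) cube([20, 868, 131]);
translate([581, 250, 343]) cube([97, 1008, 15]);
translate([751, 250, 343]) cube([97, 1008, 15]);
translate([921, 250, 343]) cube([97, 1008, 15]);
translate([1091, 250, 343]) cube([97, 1008, 15]);
translate([1261, 250, 343]) cube([97, 1008, 15]);
translate([1431, 250, 343]) cube([97, 1008, 15]);
translate([1601, 250, 343]) cube([97, 1008, 15]);
translate([1771, 250, 343]) cube([97, 1008, 15]);
translate([1941, 250, 343]) cube([97, 1008, 15]);
translate([2111, 250, 343]) cube([97, 1008, 15]);


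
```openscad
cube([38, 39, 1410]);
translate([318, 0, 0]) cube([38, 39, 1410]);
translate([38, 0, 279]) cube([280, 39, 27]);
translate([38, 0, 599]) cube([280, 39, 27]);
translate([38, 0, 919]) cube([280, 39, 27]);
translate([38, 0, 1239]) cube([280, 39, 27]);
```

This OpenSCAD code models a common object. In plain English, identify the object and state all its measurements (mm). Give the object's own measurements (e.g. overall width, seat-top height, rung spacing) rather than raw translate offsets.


A straight ladder. Two 38×39 mm vertical rails, 1410 mm tall, stand 356 mm apart (outside-to-outside) with their front faces coplanar on the −y side. 4 rungs, each 39 mm deep and 27 mm tall, span between the inner faces of the rails, front faces flush with the rails. The lowest rung's underside is at z = 279 mm and rungs are spaced 320 mm apart (underside to underside).


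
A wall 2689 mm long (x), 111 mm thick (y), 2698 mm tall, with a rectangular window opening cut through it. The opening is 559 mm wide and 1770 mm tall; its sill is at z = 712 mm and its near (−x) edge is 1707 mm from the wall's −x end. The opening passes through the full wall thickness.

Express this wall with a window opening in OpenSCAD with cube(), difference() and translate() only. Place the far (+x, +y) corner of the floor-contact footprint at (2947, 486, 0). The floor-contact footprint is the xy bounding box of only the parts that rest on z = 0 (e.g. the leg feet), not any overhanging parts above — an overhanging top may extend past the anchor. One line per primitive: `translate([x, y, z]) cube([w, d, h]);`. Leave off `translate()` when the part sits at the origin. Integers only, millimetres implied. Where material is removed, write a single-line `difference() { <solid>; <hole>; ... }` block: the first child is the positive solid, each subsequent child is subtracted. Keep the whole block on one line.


difference() { translate([258, 375, 0]) cube([2689, 111, 2698]); translate([1965, 375, 712]) cube([559, 111, 1770]); }


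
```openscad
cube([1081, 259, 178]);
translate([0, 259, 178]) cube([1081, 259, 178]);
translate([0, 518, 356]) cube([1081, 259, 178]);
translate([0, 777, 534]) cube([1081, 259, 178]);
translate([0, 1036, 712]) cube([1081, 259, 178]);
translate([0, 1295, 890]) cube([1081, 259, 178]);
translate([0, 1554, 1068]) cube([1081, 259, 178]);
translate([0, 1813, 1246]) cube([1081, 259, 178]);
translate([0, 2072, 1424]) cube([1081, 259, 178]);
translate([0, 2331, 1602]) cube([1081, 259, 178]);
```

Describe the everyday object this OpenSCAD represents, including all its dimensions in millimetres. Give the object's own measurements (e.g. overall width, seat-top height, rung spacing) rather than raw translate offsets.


A straight staircase of 10 solid steps. Each step is 1081 mm wide (x), 259 mm deep (y, the going) and 178 mm tall (the rise). The first step rests on the floor; each subsequent step sits one going further in +y and one rise higher in +z, directly behind and above the previous step with no overlap.


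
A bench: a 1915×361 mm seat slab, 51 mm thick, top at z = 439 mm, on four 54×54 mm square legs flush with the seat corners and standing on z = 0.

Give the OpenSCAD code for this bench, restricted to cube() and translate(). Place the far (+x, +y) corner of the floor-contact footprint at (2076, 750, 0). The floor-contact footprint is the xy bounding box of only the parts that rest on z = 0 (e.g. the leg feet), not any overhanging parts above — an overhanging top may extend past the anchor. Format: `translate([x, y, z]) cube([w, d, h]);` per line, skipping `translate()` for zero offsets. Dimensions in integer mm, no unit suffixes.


translate([161, 389, 388]) cube([1915, 361, 51]);
translate([161, 389, 0]) cube([54, 54, 388]);
translate([161, 696, 0]) cube([54, 54, 388]);
translate([2022, 389, 0]) cube([54, 54, 388]);
translate([2022, 696, 0]) cube([54, 54, 388]);


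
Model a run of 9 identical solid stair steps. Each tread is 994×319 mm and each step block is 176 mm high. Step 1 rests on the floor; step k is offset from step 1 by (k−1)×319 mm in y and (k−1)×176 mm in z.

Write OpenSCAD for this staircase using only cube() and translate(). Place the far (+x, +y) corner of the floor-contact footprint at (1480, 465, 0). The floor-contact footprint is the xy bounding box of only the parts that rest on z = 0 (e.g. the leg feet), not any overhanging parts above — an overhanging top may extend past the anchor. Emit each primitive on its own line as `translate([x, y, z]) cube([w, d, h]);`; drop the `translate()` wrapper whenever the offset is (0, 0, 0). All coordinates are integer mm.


translate([486, 146, 0]) cube([994, 319, 176]);
translate([486, 465, 176]) cube([994, 319, 176]);
translate([486, 784, 352]) cube([994, 319, 176]);
translate([486, 1103, 528]) cube([994, 319, 176]);
translate([486, 1422, 704]) cube([994, 319, 176]);
translate([486, 1741, 880]) cube([994, 319, 176]);
translate([486, 2060, 1056]) cube([994, 319, 176]);
translate([486, 2379, 1232]) cube([994, 319, 176]);
translate([486, 2698, 1408]) cube([994, 319, 176]);


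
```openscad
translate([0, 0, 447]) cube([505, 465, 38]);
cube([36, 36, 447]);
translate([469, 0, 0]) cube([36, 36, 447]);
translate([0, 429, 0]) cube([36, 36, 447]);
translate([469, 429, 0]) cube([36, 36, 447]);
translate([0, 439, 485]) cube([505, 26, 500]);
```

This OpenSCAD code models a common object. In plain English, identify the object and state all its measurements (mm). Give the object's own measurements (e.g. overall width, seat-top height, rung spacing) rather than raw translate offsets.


A chair. The seat is a 505×465×38 mm slab with its top at z = 485 mm, on four 36×36 mm corner legs (flush with the seat edges, standing on z = 0). A flat backrest 26 mm thick, 500 mm tall, spans the full seat width and rises from the seat top along its +y edge, rear face flush with the rear of the seat.


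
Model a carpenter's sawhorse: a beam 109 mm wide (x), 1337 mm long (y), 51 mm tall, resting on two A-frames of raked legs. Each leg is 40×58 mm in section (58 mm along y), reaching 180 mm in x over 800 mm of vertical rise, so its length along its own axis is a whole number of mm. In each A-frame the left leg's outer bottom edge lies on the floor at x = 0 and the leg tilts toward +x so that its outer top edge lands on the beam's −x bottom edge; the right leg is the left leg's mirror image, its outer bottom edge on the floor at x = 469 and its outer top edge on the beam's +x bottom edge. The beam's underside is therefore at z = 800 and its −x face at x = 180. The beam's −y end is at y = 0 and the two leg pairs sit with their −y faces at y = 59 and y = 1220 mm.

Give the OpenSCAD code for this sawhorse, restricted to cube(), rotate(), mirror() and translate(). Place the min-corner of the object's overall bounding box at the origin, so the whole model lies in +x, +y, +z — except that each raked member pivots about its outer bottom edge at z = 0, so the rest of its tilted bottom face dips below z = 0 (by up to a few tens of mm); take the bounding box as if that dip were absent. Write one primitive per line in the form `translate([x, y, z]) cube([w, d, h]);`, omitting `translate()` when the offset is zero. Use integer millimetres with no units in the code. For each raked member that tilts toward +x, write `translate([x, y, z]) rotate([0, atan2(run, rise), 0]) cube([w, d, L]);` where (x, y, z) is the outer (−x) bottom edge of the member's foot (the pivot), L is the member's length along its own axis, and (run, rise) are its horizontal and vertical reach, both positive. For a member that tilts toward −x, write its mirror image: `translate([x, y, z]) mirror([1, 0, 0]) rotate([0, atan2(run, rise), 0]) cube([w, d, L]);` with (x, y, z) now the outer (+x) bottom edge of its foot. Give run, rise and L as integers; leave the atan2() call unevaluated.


// leg length = √(180² + 800²) = 820
// right-leg outer foot x = 2·180 + 109 = 469
// beam min-corner = (180, 0, 800)
translate([180, 0, 800]) cube([109, 1337, 51]);
translate([0, 59, 0]) rotate([0, atan2(180, 800), 0]) cube([40, 58, 820]);
translate([469, 59, 0]) mirror([1, 0, 0]) rotate([0, atan2(180, 800), 0]) cube([40, 58, 820]);
translate([0, 1220, 0]) rotate([0, atan2(180, 800), 0]) cube([40, 58, 820]);
translate([469, 1220, 0]) mirror([1, 0, 0]) rotate([0, atan2(180, 800), 0]) cube([40, 58, 820]);


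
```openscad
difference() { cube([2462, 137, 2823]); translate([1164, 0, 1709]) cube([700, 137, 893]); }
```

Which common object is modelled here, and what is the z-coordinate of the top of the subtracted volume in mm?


A wall with a window opening. The window head height is 2602 mm.

A wall with a rectangular opening subtracted — a window. Sill at z = 1709, opening 893 mm tall, so the head is at 1709 + 893 = 2602 mm.


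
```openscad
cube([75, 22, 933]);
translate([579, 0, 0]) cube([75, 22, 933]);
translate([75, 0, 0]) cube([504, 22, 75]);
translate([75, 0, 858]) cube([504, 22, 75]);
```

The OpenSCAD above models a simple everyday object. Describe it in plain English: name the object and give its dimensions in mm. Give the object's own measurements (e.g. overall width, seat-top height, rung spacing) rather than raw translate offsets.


A rectangular picture frame lying in the x–z plane (depth along y). The opening is 504 mm wide (x) by 783 mm tall (z), surrounded by a border 75 mm wide on all four sides. The frame is 22 mm deep and is made of two full-height vertical stiles with two horizontal rails fitted between them.


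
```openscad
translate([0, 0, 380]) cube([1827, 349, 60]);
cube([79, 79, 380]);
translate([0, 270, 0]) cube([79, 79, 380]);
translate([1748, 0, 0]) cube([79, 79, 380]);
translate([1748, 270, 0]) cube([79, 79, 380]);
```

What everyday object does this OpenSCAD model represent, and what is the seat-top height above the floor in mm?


A bench. The seat-top height is 440 mm.

A long slab on four corner posts — a bench. The slab sits at z = 380 with thickness 60, so the top is 380 + 60 = 440 mm.


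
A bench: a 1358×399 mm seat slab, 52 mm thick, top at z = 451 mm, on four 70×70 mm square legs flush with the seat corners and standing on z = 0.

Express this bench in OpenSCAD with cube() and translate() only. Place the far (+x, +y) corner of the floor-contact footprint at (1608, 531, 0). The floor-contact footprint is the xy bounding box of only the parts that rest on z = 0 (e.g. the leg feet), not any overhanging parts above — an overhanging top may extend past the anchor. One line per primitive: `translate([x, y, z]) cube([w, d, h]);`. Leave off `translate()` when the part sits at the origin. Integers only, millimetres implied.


translate([250, 132, 399]) cube([1358, 399, 52]);
translate([250, 132, 0]) cube([70, 70, 399]);
translate([250, 461, 0]) cube([70, 70, 399]);
translate([1538, 132, 0]) cube([70, 70, 399]);
translate([1538, 461, 0]) cube([70, 70, 399]);


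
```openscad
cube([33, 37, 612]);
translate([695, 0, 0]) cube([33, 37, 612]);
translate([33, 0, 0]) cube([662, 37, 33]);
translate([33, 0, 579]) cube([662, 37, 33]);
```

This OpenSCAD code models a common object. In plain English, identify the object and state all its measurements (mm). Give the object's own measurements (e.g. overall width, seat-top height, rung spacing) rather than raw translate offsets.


A rectangular picture frame lying in the x–z plane (depth along y). The opening is 662 mm wide (x) by 546 mm tall (z), surrounded by a border 33 mm wide on all four sides. The frame is 37 mm deep and is made of two full-height vertical stiles with two horizontal rails fitted between them.


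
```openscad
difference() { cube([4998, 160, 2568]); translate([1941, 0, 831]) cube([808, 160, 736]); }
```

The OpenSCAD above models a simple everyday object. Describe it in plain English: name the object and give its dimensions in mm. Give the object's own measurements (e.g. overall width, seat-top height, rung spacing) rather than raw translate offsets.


A wall 4998 mm long (x), 160 mm thick (y), 2568 mm tall, with a rectangular window opening cut through it. The opening is 808 mm wide and 736 mm tall; its sill is at z = 831 mm and its near (−x) edge is 1941 mm from the wall's −x end. The opening passes through the full wall thickness.


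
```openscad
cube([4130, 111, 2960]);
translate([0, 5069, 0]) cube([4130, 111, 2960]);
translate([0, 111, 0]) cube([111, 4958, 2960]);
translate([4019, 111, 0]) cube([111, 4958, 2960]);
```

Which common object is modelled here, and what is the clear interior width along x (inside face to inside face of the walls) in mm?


A house (or room) frame. The interior width is 3908 mm.

Four 2960 mm walls enclosing a rectangle with no floor or roof — a room or house frame. Outside width is 4130 mm and wall thickness is 111 mm, so the interior width is 4130 − 2 × 111 = 3908 mm.


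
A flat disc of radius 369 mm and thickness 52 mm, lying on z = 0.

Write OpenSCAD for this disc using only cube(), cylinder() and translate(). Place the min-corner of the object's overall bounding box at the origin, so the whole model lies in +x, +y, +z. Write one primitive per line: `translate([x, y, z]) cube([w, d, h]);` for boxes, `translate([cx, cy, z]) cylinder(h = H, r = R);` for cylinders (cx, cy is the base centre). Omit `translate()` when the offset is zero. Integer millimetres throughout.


translate([369, 369, 0]) cylinder(h = 52, r = 369);


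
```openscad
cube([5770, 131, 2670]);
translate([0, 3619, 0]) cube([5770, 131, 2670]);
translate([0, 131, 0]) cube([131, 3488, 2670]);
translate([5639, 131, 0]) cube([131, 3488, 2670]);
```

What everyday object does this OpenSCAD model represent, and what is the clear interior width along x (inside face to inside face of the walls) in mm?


A house (or room) frame. The interior width is 5508 mm.

Four 2670 mm walls enclosing a rectangle with no floor or roof — a room or house frame. Outside width is 5770 mm and wall thickness is 131 mm, so the interior width is 5770 − 2 × 131 = 5508 mm.


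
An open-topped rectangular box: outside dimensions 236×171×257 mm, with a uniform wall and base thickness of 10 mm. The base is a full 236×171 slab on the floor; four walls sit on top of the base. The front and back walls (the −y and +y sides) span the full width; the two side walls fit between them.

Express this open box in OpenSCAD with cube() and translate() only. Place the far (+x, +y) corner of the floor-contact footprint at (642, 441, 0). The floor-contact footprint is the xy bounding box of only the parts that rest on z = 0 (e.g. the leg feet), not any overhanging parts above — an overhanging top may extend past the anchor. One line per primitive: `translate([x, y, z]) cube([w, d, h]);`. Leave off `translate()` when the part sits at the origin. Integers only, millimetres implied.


translate([406, 270, 0]) cube([236, 171, 10]);
translate([406, 270, 10]) cube([236, 10, 247]);
translate([406, 431, 10]) cube([236, 10, 247]);
translate([406, 280, 10]) cube([10, 151, 247]);
translate([632, 280, 10]) cube([10, 151, 247]);


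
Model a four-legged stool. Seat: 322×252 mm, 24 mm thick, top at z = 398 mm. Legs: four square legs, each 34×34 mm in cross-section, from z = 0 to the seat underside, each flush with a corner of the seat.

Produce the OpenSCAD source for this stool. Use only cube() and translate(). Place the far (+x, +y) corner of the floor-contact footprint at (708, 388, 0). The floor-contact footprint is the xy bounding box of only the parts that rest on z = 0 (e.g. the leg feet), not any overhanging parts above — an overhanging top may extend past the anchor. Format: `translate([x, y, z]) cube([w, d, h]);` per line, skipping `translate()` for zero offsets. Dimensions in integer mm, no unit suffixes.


// leg_h = 398 - 24 = 374
translate([386, 136, 374]) cube([322, 252, 24]);
translate([386, 136, 0]) cube([34, 34, 374]);
translate([674, 136, 0]) cube([34, 34, 374]);
translate([386, 354, 0]) cube([34, 34, 374]);
translate([674, 354, 0]) cube([34, 34, 374]);


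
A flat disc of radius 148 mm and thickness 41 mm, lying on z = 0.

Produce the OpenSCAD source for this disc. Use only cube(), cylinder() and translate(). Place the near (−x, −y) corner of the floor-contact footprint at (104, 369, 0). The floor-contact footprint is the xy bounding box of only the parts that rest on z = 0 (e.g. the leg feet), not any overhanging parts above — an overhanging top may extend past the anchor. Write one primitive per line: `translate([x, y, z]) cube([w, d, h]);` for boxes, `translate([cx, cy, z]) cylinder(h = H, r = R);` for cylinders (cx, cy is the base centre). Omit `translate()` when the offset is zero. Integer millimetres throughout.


translate([252, 517, 0]) cylinder(h = 41, r = 148);


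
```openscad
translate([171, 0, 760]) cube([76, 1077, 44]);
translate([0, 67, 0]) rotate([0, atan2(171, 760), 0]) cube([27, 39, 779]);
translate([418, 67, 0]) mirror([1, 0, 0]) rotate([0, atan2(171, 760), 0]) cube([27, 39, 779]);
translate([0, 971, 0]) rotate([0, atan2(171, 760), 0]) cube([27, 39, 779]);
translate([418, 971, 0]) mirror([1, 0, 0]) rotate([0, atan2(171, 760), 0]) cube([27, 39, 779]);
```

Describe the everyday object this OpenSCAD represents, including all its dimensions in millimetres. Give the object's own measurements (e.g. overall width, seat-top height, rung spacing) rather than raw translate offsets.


A sawhorse. A 76×1077×44 mm beam (x, y, z) sits on two A-frame leg pairs. Each pair is two raked legs of 27×39 mm section (39 mm along y) splaying symmetrically in x. Each leg rises 760 mm vertically over 171 mm of horizontal reach and is 779 mm long along its own axis. Every leg's outer bottom edge rests on the floor and its outer top edge meets a bottom edge of the beam — the left legs (tilting toward +x) meet the beam's −x bottom edge, the right legs (their mirror images, tilting toward −x) meet its +x bottom edge — so the leg tops tuck under the beam, the beam's underside is 760 mm above the floor, and the feet are 418 mm apart outside-to-outside with the beam centred between them. The two leg pairs are set in 67 mm from either end of the beam.


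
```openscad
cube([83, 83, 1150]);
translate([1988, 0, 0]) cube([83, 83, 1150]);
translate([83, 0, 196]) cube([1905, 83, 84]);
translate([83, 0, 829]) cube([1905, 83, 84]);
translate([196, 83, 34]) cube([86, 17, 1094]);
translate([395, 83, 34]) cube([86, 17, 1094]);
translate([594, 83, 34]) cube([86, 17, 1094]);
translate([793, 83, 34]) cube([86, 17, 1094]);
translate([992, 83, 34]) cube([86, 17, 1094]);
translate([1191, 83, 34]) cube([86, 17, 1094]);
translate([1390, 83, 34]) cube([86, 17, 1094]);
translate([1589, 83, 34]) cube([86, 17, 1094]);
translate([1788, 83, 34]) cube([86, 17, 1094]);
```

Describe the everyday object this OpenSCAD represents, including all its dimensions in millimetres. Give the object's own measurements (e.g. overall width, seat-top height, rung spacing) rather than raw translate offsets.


A fence section. Two 83×83 mm posts, 1150 mm tall, stand on the floor with a clear span of 1905 mm between their inner faces. Two horizontal rails of 83×84 mm section span the gap between the posts with their undersides at z = 196 mm and z = 829 mm, flush with the posts' −y face. 9 pickets, each 86 mm wide, 17 mm thick and 1094 mm tall, are fixed to the +y face of the rails with their bottoms at z = 34 mm, spaced across the span with a 113 mm gap after the −x post and between neighbouring pickets, with 114 mm left before the +x post.


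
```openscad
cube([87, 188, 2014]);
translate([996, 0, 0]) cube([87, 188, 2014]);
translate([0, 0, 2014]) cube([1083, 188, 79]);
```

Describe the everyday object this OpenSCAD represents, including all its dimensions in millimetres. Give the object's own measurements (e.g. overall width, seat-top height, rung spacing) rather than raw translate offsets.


A door frame. The clear opening is 909 mm wide and 2014 mm high. Two 87 mm wide jambs, 188 mm deep, stand either side of the opening from the floor to the top of the opening. A 79 mm thick head sits across the top of both jambs, spanning the full outside width of the frame.


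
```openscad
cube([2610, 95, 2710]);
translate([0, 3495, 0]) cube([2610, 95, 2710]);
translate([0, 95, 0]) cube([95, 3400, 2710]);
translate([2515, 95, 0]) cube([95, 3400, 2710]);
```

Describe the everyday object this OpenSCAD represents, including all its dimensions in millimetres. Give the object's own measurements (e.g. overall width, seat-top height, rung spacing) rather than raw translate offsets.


The wall frame of a small rectangular building: four walls, each 2710 mm tall and 95 mm thick, enclosing a footprint 2610 mm (x) by 3590 mm (y) outside-to-outside, with no floor or roof. The front and back walls (the −y and +y sides) span the full width; the two side walls fit between them.


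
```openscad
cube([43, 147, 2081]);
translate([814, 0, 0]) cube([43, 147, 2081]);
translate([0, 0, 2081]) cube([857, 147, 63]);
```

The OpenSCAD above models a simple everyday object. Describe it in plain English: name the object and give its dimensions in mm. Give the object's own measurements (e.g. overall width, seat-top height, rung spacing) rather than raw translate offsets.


A door frame. The clear opening is 771 mm wide and 2081 mm high. Two 43 mm wide jambs, 147 mm deep, stand either side of the opening from the floor to the top of the opening. A 63 mm thick head sits across the top of both jambs, spanning the full outside width of the frame.


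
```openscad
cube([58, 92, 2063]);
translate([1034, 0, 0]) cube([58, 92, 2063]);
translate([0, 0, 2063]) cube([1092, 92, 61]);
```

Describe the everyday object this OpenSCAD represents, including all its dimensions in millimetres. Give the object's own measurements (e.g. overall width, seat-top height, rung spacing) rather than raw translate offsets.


A door frame. The clear opening is 976 mm wide and 2063 mm high. Two 58 mm wide jambs, 92 mm deep, stand either side of the opening from the floor to the top of the opening. A 61 mm thick head sits across the top of both jambs, spanning the full outside width of the frame.
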